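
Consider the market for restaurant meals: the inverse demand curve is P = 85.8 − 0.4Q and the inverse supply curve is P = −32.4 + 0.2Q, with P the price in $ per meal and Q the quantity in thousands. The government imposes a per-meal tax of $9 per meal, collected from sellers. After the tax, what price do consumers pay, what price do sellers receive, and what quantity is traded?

Consumers pay $13; sellers receive $4; quantity = 182.

Rewrite in direct form: Qd = 214.5 − 2.5P and Qs = 5P + 162.
Before the tax: set 214.5 − 2.5P = 5P + 162 → P* = $7, Q* = 197.
With the tax collected from sellers, supply shifts: Qs = 5(P − 9) + 162.
Solving gives Q = 182 with consumers paying $13 and sellers receiving $4 (the $9 wedge).
The less price-elastic side of the market bears the larger share of a per-unit tax.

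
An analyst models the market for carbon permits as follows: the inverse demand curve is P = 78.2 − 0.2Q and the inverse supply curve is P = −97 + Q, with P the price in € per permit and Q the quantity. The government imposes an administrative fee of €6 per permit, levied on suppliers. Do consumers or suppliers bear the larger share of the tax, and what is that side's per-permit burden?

Suppliers bear the larger share: €5 per permit.

Rewrite in direct form: Qd = 391 − 5P and Qs = P + 97.
Without the tax, 391 − 5P = P + 97 gives 6P = 294, so P* = €49 and Q* = 146.
With the tax collected from suppliers, supply shifts: Qs = (P − 6) + 97.
New equilibrium: consumers pay €50, suppliers receive €44, Q = 141. (Wedge: Pb − Ps = 6.)
Per-permit burden: consumers €1, suppliers €5.
Suppliers take the larger share because supply is less price-elastic here (demand slope 5 vs supply slope 1).
The less price-elastic side of the market bears the larger share of a per-unit tax.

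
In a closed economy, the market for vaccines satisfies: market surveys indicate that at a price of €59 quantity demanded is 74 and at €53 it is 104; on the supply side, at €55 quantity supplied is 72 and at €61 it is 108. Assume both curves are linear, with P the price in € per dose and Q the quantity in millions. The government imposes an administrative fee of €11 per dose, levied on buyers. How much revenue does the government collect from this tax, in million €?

Demand slope: (104 − 74)/(53 − 59) = -5, so Qd = 369 − 5P.
Supply slope: (108 − 72)/(61 − 55) = 6, so Qs = 6P − 258.
Before the tax: set 369 − 5P = 6P − 258 → P* = €57, Q* = 84.
With the tax collected from buyers, demand (in seller-price terms) shifts: Qd = 369 − 5(P + 11).
Solving gives Q = 54 with buyers paying €63 and sellers receiving €52 (the €11 wedge).
Revenue = t · Q = 11 · 54 = €594.

Tax revenue = €594 million.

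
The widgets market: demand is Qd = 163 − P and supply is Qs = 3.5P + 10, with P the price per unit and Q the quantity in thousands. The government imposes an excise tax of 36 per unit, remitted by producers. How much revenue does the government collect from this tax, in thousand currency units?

Tax revenue = 3636 thousand.

Before the tax: set 163 − P = 3.5P + 10 → P* = 34, Q* = 129.
With the tax collected from producers, supply shifts: Qs = 3.5(P − 36) + 10.
Solving gives Q = 101 with consumers paying 62 and producers receiving 26 (the 36 wedge).
Revenue = t · Q = 36 · 101 = 3636.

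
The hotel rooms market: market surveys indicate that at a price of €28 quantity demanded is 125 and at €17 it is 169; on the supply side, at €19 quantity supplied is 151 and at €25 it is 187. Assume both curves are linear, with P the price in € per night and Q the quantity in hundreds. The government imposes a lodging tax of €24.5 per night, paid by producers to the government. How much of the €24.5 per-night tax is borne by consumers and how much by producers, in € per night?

Demand slope: (169 − 125)/(17 − 28) = -4, so Qd = 237 − 4P.
Supply slope: (187 − 151)/(25 − 19) = 6, so Qs = 6P + 37.
Without the tax, 237 − 4P = 6P + 37 gives 10P = 200, so P* = €20 and Q* = 157.
With the tax collected from producers, supply shifts: Qs = 6(P − 24.5) + 37.
Solving gives Q = 98.2 with consumers paying €34.7 and producers receiving €10.2 (the €24.5 wedge).
Burden on consumers: €14.7; on producers: €9.8. (They sum to €24.5.)
The less price-elastic side of the market bears the larger share of a per-unit tax.

Consumers bear €14.7 per night; producers bear €9.8 per night.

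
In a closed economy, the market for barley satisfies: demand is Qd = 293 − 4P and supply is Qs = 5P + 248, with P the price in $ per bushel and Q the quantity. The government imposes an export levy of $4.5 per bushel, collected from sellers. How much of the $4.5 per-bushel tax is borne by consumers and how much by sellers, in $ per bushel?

Without the tax, 293 − 4P = 5P + 248 gives 9P = 45, so P* = $5 and Q* = 273.
With the tax collected from sellers, supply shifts: Qs = 5(P − 4.5) + 248.
New equilibrium: consumers pay $7.5, sellers receive $3, Q = 263. (Wedge: Pb − Ps = 4.5.)
Burden on consumers: $2.5; on sellers: $2. (They sum to $4.5.)

Consumers bear $2.5 per bushel; sellers bear $2 per bushel.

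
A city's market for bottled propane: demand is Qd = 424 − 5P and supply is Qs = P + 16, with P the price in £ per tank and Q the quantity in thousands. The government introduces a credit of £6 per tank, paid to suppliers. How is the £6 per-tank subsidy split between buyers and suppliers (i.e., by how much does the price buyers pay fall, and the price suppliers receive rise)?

Without the subsidy, 424 − 5P = P + 16 gives 6P = 408, so P* = £68 and Q* = 84.
With a per-unit subsidy paid to suppliers, each receives P + 6 per unit sold, so supply becomes Qs = (P + 6) + 16.
New equilibrium: buyers pay £67, suppliers receive £73, Q = 89. (Wedge: Pb − Ps = −6.)
Gain to buyers: £1; to suppliers: £5. (They sum to £6.)

Buyers gain £1 per tank; suppliers gain £5 per tank.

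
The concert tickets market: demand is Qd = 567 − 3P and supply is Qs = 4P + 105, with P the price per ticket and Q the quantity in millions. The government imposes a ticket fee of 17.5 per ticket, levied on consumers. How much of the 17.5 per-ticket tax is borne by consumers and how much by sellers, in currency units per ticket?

Without the tax, 567 − 3P = 4P + 105 gives 7P = 462, so P* = 66 and Q* = 369.
With the tax collected from consumers, demand (in seller-price terms) shifts: Qd = 567 − 3(P + 17.5).
New equilibrium: consumers pay 76, sellers receive 58.5, Q = 339. (Wedge: Pb − Ps = 17.5.)
Burden on consumers: 10; on sellers: 7.5. (They sum to 17.5.)
The less price-elastic side of the market bears the larger share of a per-unit tax.

Consumers bear 10 per ticket; sellers bear 7.5 per ticket.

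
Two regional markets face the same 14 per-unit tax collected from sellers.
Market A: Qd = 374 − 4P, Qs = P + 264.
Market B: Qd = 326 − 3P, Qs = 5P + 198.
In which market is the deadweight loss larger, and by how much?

Market A: pre-tax P* = 22, Q* = 286; post-tax Q = 274.8; deadweight loss = 78.4.
Market B: pre-tax P* = 16, Q* = 278; post-tax Q = 251.75; deadweight loss = 183.75.
Difference: 78.4 vs 183.75 → market B is larger by 105.35.

Market B, by 105.35.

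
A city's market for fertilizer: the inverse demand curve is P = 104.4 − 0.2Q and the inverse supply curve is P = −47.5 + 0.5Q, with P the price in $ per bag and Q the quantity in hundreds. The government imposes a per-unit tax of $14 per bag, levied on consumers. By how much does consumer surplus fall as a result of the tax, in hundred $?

Inverting to Q(P) form: Qd = 522 − 5P; Qs = 2P + 95.
Without the tax, 522 − 5P = 2P + 95 gives 7P = 427, so P* = $61 and Q* = 217.
With the tax collected from consumers, demand (in seller-price terms) shifts: Qd = 522 − 5(P + 14).
Solving gives Q = 197 with consumers paying $65 and suppliers receiving $51 (the $14 wedge).
ΔCS is the trapezoid between Q = 197 and Q = 217 of height $4: ½ · (217 + 197) · 4 = $828.

Consumer surplus falls by $828 hundred.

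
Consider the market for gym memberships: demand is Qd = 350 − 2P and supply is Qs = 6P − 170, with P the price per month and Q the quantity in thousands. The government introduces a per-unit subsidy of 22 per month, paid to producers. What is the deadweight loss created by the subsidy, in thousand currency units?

Without the subsidy, 350 − 2P = 6P − 170 gives 8P = 520, so P* = 65 and Q* = 220.
With a per-unit subsidy paid to producers, each receives P + 22 per unit sold, so supply becomes Qs = 6(P + 22) − 170.
New equilibrium: buyers pay 48.5, producers receive 70.5, Q = 253. (Wedge: Pb − Ps = −22.)
Quantity rises by |ΔQ| = |220 − 253| = 33.
DWL = ½ · t · |ΔQ| = ½ · 22 · 33 = 363.

Deadweight loss = 363 thousand.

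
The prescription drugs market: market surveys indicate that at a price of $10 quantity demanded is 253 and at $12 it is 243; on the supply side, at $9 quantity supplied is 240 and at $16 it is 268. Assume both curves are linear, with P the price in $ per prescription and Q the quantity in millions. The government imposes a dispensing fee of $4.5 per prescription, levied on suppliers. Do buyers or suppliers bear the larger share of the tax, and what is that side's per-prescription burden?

Suppliers bear the larger share: $2.5 per prescription.

Demand slope: (243 − 253)/(12 − 10) = -5, so Qd = 303 − 5P.
Supply slope: (268 − 240)/(16 − 9) = 4, so Qs = 4P + 204.
Before the tax: set 303 − 5P = 4P + 204 → P* = $11, Q* = 248.
With the tax collected from suppliers, supply shifts: Qs = 4(P − 4.5) + 204.
New equilibrium: buyers pay $13, suppliers receive $8.5, Q = 238. (Wedge: Pb − Ps = 4.5.)
Per-prescription burden: buyers $2, suppliers $2.5.
Suppliers take the larger share because supply is less price-elastic here (demand slope 5 vs supply slope 4).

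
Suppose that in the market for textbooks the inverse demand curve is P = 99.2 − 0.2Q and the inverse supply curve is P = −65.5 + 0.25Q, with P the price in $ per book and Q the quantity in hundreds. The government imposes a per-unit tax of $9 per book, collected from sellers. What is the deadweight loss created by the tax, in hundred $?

Deadweight loss = $90 hundred.

Rewrite in direct form: Qd = 496 − 5P and Qs = 4P + 262.
Before the tax: set 496 − 5P = 4P + 262 → P* = $26, Q* = 366.
With the tax collected from sellers, supply shifts: Qs = 4(P − 9) + 262.
Solving gives Q = 346 with consumers paying $30 and sellers receiving $21 (the $9 wedge).
Quantity falls by |ΔQ| = |366 − 346| = 20.
DWL = ½ · t · |ΔQ| = ½ · 9 · 20 = $90.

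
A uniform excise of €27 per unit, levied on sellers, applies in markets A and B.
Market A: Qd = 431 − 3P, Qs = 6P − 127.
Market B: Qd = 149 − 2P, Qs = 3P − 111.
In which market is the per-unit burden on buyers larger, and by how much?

Market A, by €1.8.

Market A: pre-tax P* = €62, Q* = 245; post-tax Q = 191; per-unit burden on buyers = €18.
Market B: pre-tax P* = €52, Q* = 45; post-tax Q = 12.6; per-unit burden on buyers = €16.2.
Difference: €18 vs €16.2 → market A is larger by €1.8.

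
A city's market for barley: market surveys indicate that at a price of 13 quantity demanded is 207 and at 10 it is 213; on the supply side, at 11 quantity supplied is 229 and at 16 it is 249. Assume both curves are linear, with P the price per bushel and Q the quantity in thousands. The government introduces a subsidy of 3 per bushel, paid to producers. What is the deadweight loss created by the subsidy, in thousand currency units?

Deadweight loss = 6 thousand.

Demand slope: (213 − 207)/(10 − 13) = -2, so Qd = 233 − 2P.
Supply slope: (249 − 229)/(16 − 11) = 4, so Qs = 4P + 185.
Without the subsidy, 233 − 2P = 4P + 185 gives 6P = 48, so P* = 8 and Q* = 217.
With a per-unit subsidy paid to producers, each receives P + 3 per unit sold, so supply becomes Qs = 4(P + 3) + 185.
Solving gives Q = 221 with consumers paying 6 and producers receiving 9 (the 3 wedge).
Quantity rises by |ΔQ| = |217 − 221| = 4.
DWL = ½ · t · |ΔQ| = ½ · 3 · 4 = 6.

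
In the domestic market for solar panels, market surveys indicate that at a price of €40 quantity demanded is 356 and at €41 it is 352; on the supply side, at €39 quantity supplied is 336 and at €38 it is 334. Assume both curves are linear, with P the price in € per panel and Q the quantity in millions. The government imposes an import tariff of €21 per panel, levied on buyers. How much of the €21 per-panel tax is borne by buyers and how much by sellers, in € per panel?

Demand slope: (352 − 356)/(41 − 40) = -4, so Qd = 516 − 4P.
Supply slope: (334 − 336)/(38 − 39) = 2, so Qs = 2P + 258.
Before the tax: set 516 − 4P = 2P + 258 → P* = €43, Q* = 344.
With the tax collected from buyers, demand (in seller-price terms) shifts: Qd = 516 − 4(P + 21).
New equilibrium: buyers pay €50, sellers receive €29, Q = 316. (Wedge: Pb − Ps = 21.)
Burden on buyers: €7; on sellers: €14. (They sum to €21.)
The less price-elastic side of the market bears the larger share of a per-unit tax.

Buyers bear €7 per panel; sellers bear €14 per panel.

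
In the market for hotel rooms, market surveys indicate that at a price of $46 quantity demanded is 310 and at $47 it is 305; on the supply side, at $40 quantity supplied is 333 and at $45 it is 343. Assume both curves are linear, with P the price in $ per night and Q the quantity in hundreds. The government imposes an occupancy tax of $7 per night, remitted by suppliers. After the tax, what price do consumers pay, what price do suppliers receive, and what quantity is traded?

Demand slope: (305 − 310)/(47 − 46) = -5, so Qd = 540 − 5P.
Supply slope: (343 − 333)/(45 − 40) = 2, so Qs = 2P + 253.
Without the tax, 540 − 5P = 2P + 253 gives 7P = 287, so P* = $41 and Q* = 335.
With the tax collected from suppliers, supply shifts: Qs = 2(P − 7) + 253.
New equilibrium: consumers pay $43, suppliers receive $36, Q = 325. (Wedge: Pb − Ps = 7.)

Consumers pay $43; suppliers receive $36; quantity = 325.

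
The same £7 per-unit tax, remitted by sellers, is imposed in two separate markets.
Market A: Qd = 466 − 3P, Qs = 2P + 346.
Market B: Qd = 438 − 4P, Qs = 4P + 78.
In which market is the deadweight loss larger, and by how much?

Market B, by £19.6.

Market A: pre-tax P* = £24, Q* = 394; post-tax Q = 385.6; deadweight loss = £29.4.
Market B: pre-tax P* = £45, Q* = 258; post-tax Q = 244; deadweight loss = £49.
Difference: £29.4 vs £49 → market B is larger by £19.6.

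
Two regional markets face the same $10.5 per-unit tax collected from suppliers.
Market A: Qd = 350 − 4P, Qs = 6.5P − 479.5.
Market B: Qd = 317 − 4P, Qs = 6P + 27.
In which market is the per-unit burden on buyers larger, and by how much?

Market A, by $0.2.

Market A: pre-tax P* = $79, Q* = 34; post-tax Q = 8; per-unit burden on buyers = $6.5.
Market B: pre-tax P* = $29, Q* = 201; post-tax Q = 175.8; per-unit burden on buyers = $6.3.
Difference: $6.5 vs $6.3 → market A is larger by $0.2.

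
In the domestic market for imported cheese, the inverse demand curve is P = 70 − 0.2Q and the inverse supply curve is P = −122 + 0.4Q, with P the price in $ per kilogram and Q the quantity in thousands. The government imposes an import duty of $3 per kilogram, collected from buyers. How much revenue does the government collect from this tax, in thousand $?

Tax revenue = $945 thousand.

Rewrite in direct form: Qd = 350 − 5P and Qs = 2.5P + 305.
Without the tax, 350 − 5P = 2.5P + 305 gives 7.5P = 45, so P* = $6 and Q* = 320.
With the tax collected from buyers, demand (in seller-price terms) shifts: Qd = 350 − 5(P + 3).
New equilibrium: buyers pay $7, sellers receive $4, Q = 315. (Wedge: Pb − Ps = 3.)
Revenue = t · Q = 3 · 315 = $945.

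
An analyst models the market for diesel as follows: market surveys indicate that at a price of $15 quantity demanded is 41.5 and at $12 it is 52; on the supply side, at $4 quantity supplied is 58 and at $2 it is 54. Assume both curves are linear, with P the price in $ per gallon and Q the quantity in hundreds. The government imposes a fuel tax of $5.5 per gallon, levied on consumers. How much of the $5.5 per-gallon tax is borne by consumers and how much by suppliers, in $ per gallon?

Demand slope: (52 − 41.5)/(12 − 15) = -3.5, so Qd = 94 − 3.5P.
Supply slope: (54 − 58)/(2 − 4) = 2, so Qs = 2P + 50.
Without the tax, 94 − 3.5P = 2P + 50 gives 5.5P = 44, so P* = $8 and Q* = 66.
With the tax collected from consumers, demand (in seller-price terms) shifts: Qd = 94 − 3.5(P + 5.5).
Solving gives Q = 59 with consumers paying $10 and suppliers receiving $4.5 (the $5.5 wedge).
Burden on consumers: $2; on suppliers: $3.5. (They sum to $5.5.)

Consumers bear $2 per gallon; suppliers bear $3.5 per gallon.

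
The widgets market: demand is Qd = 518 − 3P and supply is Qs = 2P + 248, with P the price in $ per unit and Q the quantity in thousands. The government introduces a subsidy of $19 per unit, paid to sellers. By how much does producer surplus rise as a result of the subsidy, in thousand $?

Producer surplus rises by $4188.36 thousand.

Before the subsidy: set 518 − 3P = 2P + 248 → P* = $54, Q* = 356.
With a per-unit subsidy paid to sellers, each receives P + 19 per unit sold, so supply becomes Qs = 2(P + 19) + 248.
New equilibrium: consumers pay $46.4, sellers receive $65.4, Q = 378.8. (Wedge: Pb − Ps = −19.)
ΔPS is the trapezoid between Q = 378.8 and Q = 356 of height $11.4: ½ · (356 + 378.8) · 11.4 = $4188.36.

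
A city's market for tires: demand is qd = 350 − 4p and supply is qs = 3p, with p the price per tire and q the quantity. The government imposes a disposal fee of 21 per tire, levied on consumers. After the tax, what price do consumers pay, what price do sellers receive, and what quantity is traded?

Consumers pay 59; sellers receive 38; quantity = 114.

Before the tax: set 350 − 4p = 3p → p* = 50, q* = 150.
With the tax collected from consumers, demand (in seller-price terms) shifts: qd = 350 − 4(p + 21).
Solving gives q = 114 with consumers paying 59 and sellers receiving 38 (the 21 wedge).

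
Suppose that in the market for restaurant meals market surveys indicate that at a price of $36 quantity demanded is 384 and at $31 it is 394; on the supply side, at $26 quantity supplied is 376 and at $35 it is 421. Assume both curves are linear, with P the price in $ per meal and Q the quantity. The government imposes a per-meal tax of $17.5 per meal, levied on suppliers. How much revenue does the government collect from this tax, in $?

Demand slope: (394 − 384)/(31 − 36) = -2, so Qd = 456 − 2P.
Supply slope: (421 − 376)/(35 − 26) = 5, so Qs = 5P + 246.
Without the tax, 456 − 2P = 5P + 246 gives 7P = 210, so P* = $30 and Q* = 396.
With the tax collected from suppliers, supply shifts: Qs = 5(P − 17.5) + 246.
Solving gives Q = 371 with consumers paying $42.5 and suppliers receiving $25 (the $17.5 wedge).
Revenue = t · Q = 17.5 · 371 = $6492.5.

Tax revenue = $6492.5.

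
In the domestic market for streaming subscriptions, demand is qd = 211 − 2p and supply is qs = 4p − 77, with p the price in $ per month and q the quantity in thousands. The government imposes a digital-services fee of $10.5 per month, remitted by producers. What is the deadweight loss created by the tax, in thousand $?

Without the tax, 211 − 2p = 4p − 77 gives 6p = 288, so p* = $48 and q* = 115.
With the tax collected from producers, supply shifts: qs = 4(p − 10.5) − 77.
Solving gives q = 101 with consumers paying $55 and producers receiving $44.5 (the $10.5 wedge).
Quantity falls by |ΔQ| = |115 − 101| = 14.
DWL = ½ · t · |ΔQ| = ½ · 10.5 · 14 = $73.5.

Deadweight loss = $73.5 thousand.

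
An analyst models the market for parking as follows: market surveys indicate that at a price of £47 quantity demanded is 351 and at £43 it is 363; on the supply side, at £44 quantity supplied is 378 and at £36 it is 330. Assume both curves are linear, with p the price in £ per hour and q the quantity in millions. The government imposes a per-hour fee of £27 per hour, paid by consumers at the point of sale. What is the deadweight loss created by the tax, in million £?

Demand slope: (363 − 351)/(43 − 47) = -3, so qd = 492 − 3p.
Supply slope: (330 − 378)/(36 − 44) = 6, so qs = 6p + 114.
Before the tax: set 492 − 3p = 6p + 114 → p* = £42, q* = 366.
With the tax collected from consumers, demand (in seller-price terms) shifts: qd = 492 − 3(p + 27).
Solving gives q = 312 with consumers paying £60 and producers receiving £33 (the £27 wedge).
Quantity falls by |ΔQ| = |366 − 312| = 54.
DWL = ½ · t · |ΔQ| = ½ · 27 · 54 = £729.

Deadweight loss = £729 million.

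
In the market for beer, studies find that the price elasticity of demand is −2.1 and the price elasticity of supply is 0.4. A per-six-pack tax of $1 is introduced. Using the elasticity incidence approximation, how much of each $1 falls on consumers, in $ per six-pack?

Consumers bear ≈ $0.16 per six-pack.

Incidence ratio: consumers' share ≈ εs / (εs + |εd|) = 0.4 / (0.4 + 2.1) = 0.16.
So consumers bear ≈ 0.16 × $1 = $0.16; producers bear $0.84.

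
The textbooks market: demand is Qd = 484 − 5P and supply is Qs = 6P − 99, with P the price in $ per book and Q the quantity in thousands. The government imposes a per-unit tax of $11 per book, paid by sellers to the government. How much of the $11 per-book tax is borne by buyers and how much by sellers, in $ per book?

Buyers bear $6 per book; sellers bear $5 per book.

Before the tax: set 484 − 5P = 6P − 99 → P* = $53, Q* = 219.
With the tax collected from sellers, supply shifts: Qs = 6(P − 11) − 99.
Solving gives Q = 189 with buyers paying $59 and sellers receiving $48 (the $11 wedge).
Burden on buyers: $6; on sellers: $5. (They sum to $11.)
The less price-elastic side of the market bears the larger share of a per-unit tax.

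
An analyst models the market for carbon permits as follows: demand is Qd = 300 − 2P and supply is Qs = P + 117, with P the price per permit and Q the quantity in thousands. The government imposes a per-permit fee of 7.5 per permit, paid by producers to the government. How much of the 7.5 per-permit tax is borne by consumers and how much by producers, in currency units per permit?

Without the tax, 300 − 2P = P + 117 gives 3P = 183, so P* = 61 and Q* = 178.
With the tax collected from producers, supply shifts: Qs = (P − 7.5) + 117.
New equilibrium: consumers pay 63.5, producers receive 56, Q = 173. (Wedge: Pb − Ps = 7.5.)
Burden on consumers: 2.5; on producers: 5. (They sum to 7.5.)
The less price-elastic side of the market bears the larger share of a per-unit tax.

Consumers bear 2.5 per permit; producers bear 5 per permit.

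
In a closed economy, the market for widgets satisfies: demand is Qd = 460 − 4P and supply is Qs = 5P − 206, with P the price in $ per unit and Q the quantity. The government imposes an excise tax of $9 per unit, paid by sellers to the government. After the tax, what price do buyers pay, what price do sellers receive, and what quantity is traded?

Buyers pay $79; sellers receive $70; quantity = 144.

Before the tax: set 460 − 4P = 5P − 206 → P* = $74, Q* = 164.
With the tax collected from sellers, supply shifts: Qs = 5(P − 9) − 206.
Solving gives Q = 144 with buyers paying $79 and sellers receiving $70 (the $9 wedge).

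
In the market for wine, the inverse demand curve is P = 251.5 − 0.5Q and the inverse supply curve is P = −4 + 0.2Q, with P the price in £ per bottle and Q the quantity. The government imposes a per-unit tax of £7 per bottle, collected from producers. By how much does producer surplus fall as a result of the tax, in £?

Producer surplus falls by £720.

Rewrite in direct form: Qd = 503 − 2P and Qs = 5P + 20.
Without the tax, 503 − 2P = 5P + 20 gives 7P = 483, so P* = £69 and Q* = 365.
With the tax collected from producers, supply shifts: Qs = 5(P − 7) + 20.
Solving gives Q = 355 with consumers paying £74 and producers receiving £67 (the £7 wedge).
ΔPS is the trapezoid between Q = 355 and Q = 365 of height £2: ½ · (365 + 355) · 2 = £720.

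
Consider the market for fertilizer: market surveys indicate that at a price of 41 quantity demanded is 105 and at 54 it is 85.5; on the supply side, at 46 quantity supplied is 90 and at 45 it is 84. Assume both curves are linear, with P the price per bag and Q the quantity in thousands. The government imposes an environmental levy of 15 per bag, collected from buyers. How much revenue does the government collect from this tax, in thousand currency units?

Tax revenue = 1170 thousand.

Demand slope: (85.5 − 105)/(54 − 41) = -1.5, so Qd = 166.5 − 1.5P.
Supply slope: (84 − 90)/(45 − 46) = 6, so Qs = 6P − 186.
Before the tax: set 166.5 − 1.5P = 6P − 186 → P* = 47, Q* = 96.
With the tax collected from buyers, demand (in seller-price terms) shifts: Qd = 166.5 − 1.5(P + 15).
Solving gives Q = 78 with buyers paying 59 and suppliers receiving 44 (the 15 wedge).
Revenue = t · Q = 15 · 78 = 1170.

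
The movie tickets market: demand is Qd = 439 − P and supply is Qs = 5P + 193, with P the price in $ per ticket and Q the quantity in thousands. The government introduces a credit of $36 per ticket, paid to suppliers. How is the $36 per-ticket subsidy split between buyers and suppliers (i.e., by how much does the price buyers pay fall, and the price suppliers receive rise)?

Before the subsidy: set 439 − P = 5P + 193 → P* = $41, Q* = 398.
With a per-unit subsidy paid to suppliers, each receives P + 36 per unit sold, so supply becomes Qs = 5(P + 36) + 193.
New equilibrium: buyers pay $11, suppliers receive $47, Q = 428. (Wedge: Pb − Ps = −36.)
Gain to buyers: $30; to suppliers: $6. (They sum to $36.)

Buyers gain $30 per ticket; suppliers gain $6 per ticket.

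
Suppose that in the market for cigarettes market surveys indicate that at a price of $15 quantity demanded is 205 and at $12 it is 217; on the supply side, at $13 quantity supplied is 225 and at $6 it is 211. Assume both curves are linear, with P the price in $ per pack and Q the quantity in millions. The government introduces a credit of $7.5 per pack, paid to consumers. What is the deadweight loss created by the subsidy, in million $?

Demand slope: (217 − 205)/(12 − 15) = -4, so Qd = 265 − 4P.
Supply slope: (211 − 225)/(6 − 13) = 2, so Qs = 2P + 199.
Before the subsidy: set 265 − 4P = 2P + 199 → P* = $11, Q* = 221.
With a per-unit subsidy paid to consumers, each effectively pays P − 7.5, so demand becomes Qd = 265 − 4(P − 7.5).
New equilibrium: consumers pay $8.5, sellers receive $16, Q = 231. (Wedge: Pb − Ps = −7.5.)
Quantity rises by |ΔQ| = |221 − 231| = 10.
DWL = ½ · t · |ΔQ| = ½ · 7.5 · 10 = $37.5.

Deadweight loss = $37.5 million.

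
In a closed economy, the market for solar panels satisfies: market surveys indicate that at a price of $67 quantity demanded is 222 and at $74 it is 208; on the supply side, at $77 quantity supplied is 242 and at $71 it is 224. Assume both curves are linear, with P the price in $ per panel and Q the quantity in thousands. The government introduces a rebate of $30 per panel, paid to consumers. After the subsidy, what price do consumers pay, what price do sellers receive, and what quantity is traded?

Demand slope: (208 − 222)/(74 − 67) = -2, so Qd = 356 − 2P.
Supply slope: (224 − 242)/(71 − 77) = 3, so Qs = 3P + 11.
Without the subsidy, 356 − 2P = 3P + 11 gives 5P = 345, so P* = $69 and Q* = 218.
With a per-unit subsidy paid to consumers, each effectively pays P − 30, so demand becomes Qd = 356 − 2(P − 30).
New equilibrium: consumers pay $51, sellers receive $81, Q = 254. (Wedge: Pb − Ps = −30.)

Consumers pay $51; sellers receive $81; quantity = 254.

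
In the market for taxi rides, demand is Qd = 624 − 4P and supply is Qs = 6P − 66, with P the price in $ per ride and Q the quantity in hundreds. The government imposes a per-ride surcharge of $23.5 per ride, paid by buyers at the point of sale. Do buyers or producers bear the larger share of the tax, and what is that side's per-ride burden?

Buyers bear the larger share: $14.1 per ride.

Before the tax: set 624 − 4P = 6P − 66 → P* = $69, Q* = 348.
With the tax collected from buyers, demand (in seller-price terms) shifts: Qd = 624 − 4(P + 23.5).
Solving gives Q = 291.6 with buyers paying $83.1 and producers receiving $59.6 (the $23.5 wedge).
Per-ride burden: buyers $14.1, producers $9.4.
Buyers take the larger share because demand is less price-elastic here (demand slope 4 vs supply slope 6).
The less price-elastic side of the market bears the larger share of a per-unit tax.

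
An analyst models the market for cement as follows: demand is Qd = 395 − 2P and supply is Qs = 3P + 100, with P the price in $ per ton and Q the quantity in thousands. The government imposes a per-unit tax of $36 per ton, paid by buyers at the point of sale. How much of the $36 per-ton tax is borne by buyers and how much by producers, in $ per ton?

Before the tax: set 395 − 2P = 3P + 100 → P* = $59, Q* = 277.
With the tax collected from buyers, demand (in seller-price terms) shifts: Qd = 395 − 2(P + 36).
Solving gives Q = 233.8 with buyers paying $80.6 and producers receiving $44.6 (the $36 wedge).
Burden on buyers: $21.6; on producers: $14.4. (They sum to $36.)

Buyers bear $21.6 per ton; producers bear $14.4 per ton.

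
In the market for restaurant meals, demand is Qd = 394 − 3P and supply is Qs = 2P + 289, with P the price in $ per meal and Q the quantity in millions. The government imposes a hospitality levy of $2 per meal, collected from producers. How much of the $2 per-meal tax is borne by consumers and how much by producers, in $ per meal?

Consumers bear $0.8 per meal; producers bear $1.2 per meal.

Before the tax: set 394 − 3P = 2P + 289 → P* = $21, Q* = 331.
With the tax collected from producers, supply shifts: Qs = 2(P − 2) + 289.
New equilibrium: consumers pay $21.8, producers receive $19.8, Q = 328.6. (Wedge: Pb − Ps = 2.)
Burden on consumers: $0.8; on producers: $1.2. (They sum to $2.)
The less price-elastic side of the market bears the larger share of a per-unit tax.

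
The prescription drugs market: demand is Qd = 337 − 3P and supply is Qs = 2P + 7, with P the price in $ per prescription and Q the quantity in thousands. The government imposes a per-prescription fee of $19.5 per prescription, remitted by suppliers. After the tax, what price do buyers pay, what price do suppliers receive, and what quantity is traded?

Buyers pay $73.8; suppliers receive $54.3; quantity = 115.6.

Before the tax: set 337 − 3P = 2P + 7 → P* = $66, Q* = 139.
With the tax collected from suppliers, supply shifts: Qs = 2(P − 19.5) + 7.
New equilibrium: buyers pay $73.8, suppliers receive $54.3, Q = 115.6. (Wedge: Pb − Ps = 19.5.)
The less price-elastic side of the market bears the larger share of a per-unit tax.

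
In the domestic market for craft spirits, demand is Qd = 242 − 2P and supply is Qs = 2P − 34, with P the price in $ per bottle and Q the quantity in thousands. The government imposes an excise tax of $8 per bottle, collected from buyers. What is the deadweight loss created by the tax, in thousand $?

Before the tax: set 242 − 2P = 2P − 34 → P* = $69, Q* = 104.
With the tax collected from buyers, demand (in seller-price terms) shifts: Qd = 242 − 2(P + 8).
New equilibrium: buyers pay $73, producers receive $65, Q = 96. (Wedge: Pb − Ps = 8.)
Quantity falls by |ΔQ| = |104 − 96| = 8.
DWL = ½ · t · |ΔQ| = ½ · 8 · 8 = $32.

Deadweight loss = $32 thousand.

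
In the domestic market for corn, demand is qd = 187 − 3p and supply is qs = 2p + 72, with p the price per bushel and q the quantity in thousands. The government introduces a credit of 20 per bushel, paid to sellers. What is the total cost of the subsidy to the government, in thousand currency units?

Without the subsidy, 187 − 3p = 2p + 72 gives 5p = 115, so p* = 23 and q* = 118.
With a per-unit subsidy paid to sellers, each receives p + 20 per unit sold, so supply becomes qs = 2(p + 20) + 72.
New equilibrium: consumers pay 15, sellers receive 35, q = 142. (Wedge: pb − ps = −20.)
Outlay = t · Q = 20 · 142 = 2840.

Government outlay = 2840 thousand.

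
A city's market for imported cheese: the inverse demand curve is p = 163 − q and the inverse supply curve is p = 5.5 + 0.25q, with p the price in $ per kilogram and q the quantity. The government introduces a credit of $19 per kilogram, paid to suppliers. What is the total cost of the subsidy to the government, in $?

Government outlay = $2682.8.

Inverting to q(p) form: qd = 163 − p; qs = 4p − 22.
Without the subsidy, 163 − p = 4p − 22 gives 5p = 185, so p* = $37 and q* = 126.
With a per-unit subsidy paid to suppliers, each receives p + 19 per unit sold, so supply becomes qs = 4(p + 19) − 22.
Solving gives q = 141.2 with consumers paying $21.8 and suppliers receiving $40.8 (the $19 wedge).
Outlay = t · Q = 19 · 141.2 = $2682.8.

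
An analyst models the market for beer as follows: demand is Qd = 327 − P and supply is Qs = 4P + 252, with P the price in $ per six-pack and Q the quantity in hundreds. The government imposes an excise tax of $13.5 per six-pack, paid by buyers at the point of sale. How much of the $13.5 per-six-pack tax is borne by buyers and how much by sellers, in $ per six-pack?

Buyers bear $10.8 per six-pack; sellers bear $2.7 per six-pack.

Before the tax: set 327 − P = 4P + 252 → P* = $15, Q* = 312.
With the tax collected from buyers, demand (in seller-price terms) shifts: Qd = 327 − (P + 13.5).
Solving gives Q = 301.2 with buyers paying $25.8 and sellers receiving $12.3 (the $13.5 wedge).
Burden on buyers: $10.8; on sellers: $2.7. (They sum to $13.5.)
The less price-elastic side of the market bears the larger share of a per-unit tax.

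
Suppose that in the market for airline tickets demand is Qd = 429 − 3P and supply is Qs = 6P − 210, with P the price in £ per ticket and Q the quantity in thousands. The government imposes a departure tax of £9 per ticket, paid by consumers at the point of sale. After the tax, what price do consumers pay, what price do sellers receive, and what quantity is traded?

Before the tax: set 429 − 3P = 6P − 210 → P* = £71, Q* = 216.
With the tax collected from consumers, demand (in seller-price terms) shifts: Qd = 429 − 3(P + 9).
New equilibrium: consumers pay £77, sellers receive £68, Q = 198. (Wedge: Pb − Ps = 9.)

Consumers pay £77; sellers receive £68; quantity = 198.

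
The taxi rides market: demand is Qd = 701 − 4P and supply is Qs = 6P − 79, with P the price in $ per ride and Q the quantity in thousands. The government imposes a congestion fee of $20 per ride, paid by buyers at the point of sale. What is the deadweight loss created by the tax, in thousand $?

Without the tax, 701 − 4P = 6P − 79 gives 10P = 780, so P* = $78 and Q* = 389.
With the tax collected from buyers, demand (in seller-price terms) shifts: Qd = 701 − 4(P + 20).
New equilibrium: buyers pay $90, producers receive $70, Q = 341. (Wedge: Pb − Ps = 20.)
Quantity falls by |ΔQ| = |389 − 341| = 48.
DWL = ½ · t · |ΔQ| = ½ · 20 · 48 = $480.

Deadweight loss = $480 thousand.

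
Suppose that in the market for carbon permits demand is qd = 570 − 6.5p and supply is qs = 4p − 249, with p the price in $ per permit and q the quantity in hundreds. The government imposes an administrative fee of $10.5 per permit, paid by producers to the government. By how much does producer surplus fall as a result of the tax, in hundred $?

Before the tax: set 570 − 6.5p = 4p − 249 → p* = $78, q* = 63.
With the tax collected from producers, supply shifts: qs = 4(p − 10.5) − 249.
New equilibrium: consumers pay $82, producers receive $71.5, q = 37. (Wedge: pb − ps = 10.5.)
ΔPS is the trapezoid between Q = 37 and Q = 63 of height $6.5: ½ · (63 + 37) · 6.5 = $325.

Producer surplus falls by $325 hundred.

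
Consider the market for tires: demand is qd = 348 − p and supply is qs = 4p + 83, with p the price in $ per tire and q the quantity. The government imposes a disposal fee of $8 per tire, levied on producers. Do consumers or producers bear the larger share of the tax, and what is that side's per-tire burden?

Consumers bear the larger share: $6.4 per tire.

Before the tax: set 348 − p = 4p + 83 → p* = $53, q* = 295.
With the tax collected from producers, supply shifts: qs = 4(p − 8) + 83.
Solving gives q = 288.6 with consumers paying $59.4 and producers receiving $51.4 (the $8 wedge).
Per-tire burden: consumers $6.4, producers $1.6.
Consumers take the larger share because demand is less price-elastic here (demand slope 1 vs supply slope 4).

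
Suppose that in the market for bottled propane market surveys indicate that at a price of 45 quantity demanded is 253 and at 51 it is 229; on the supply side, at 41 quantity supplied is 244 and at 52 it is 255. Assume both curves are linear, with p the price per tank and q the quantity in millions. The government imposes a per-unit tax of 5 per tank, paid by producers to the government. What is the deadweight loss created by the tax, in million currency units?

Deadweight loss = 10 million.

Demand slope: (229 − 253)/(51 − 45) = -4, so qd = 433 − 4p.
Supply slope: (255 − 244)/(52 − 41) = 1, so qs = p + 203.
Without the tax, 433 − 4p = p + 203 gives 5p = 230, so p* = 46 and q* = 249.
With the tax collected from producers, supply shifts: qs = (p − 5) + 203.
New equilibrium: buyers pay 47, producers receive 42, q = 245. (Wedge: pb − ps = 5.)
Quantity falls by |ΔQ| = |249 − 245| = 4.
DWL = ½ · t · |ΔQ| = ½ · 5 · 4 = 10.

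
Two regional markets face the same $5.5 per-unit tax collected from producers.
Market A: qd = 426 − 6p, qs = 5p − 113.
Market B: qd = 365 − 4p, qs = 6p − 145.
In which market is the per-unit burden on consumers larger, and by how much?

Market A: pre-tax p* = $49, q* = 132; post-tax q = 117; per-unit burden on consumers = $2.5.
Market B: pre-tax p* = $51, q* = 161; post-tax q = 147.8; per-unit burden on consumers = $3.3.
Difference: $2.5 vs $3.3 → market B is larger by $0.8.

Market B, by $0.8.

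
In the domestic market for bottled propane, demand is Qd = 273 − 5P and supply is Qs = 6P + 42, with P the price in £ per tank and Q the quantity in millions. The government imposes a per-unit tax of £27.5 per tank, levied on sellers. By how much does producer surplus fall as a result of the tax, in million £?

Without the tax, 273 − 5P = 6P + 42 gives 11P = 231, so P* = £21 and Q* = 168.
With the tax collected from sellers, supply shifts: Qs = 6(P − 27.5) + 42.
New equilibrium: consumers pay £36, sellers receive £8.5, Q = 93. (Wedge: Pb − Ps = 27.5.)
ΔPS is the trapezoid between Q = 93 and Q = 168 of height £12.5: ½ · (168 + 93) · 12.5 = £1631.25.

Producer surplus falls by £1631.25 million.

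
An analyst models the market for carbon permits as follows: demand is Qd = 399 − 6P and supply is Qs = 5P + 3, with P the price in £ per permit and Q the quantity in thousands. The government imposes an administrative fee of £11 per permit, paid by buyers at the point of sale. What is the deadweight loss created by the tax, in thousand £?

Deadweight loss = £165 thousand.

Before the tax: set 399 − 6P = 5P + 3 → P* = £36, Q* = 183.
With the tax collected from buyers, demand (in seller-price terms) shifts: Qd = 399 − 6(P + 11).
New equilibrium: buyers pay £41, producers receive £30, Q = 153. (Wedge: Pb − Ps = 11.)
Quantity falls by |ΔQ| = |183 − 153| = 30.
DWL = ½ · t · |ΔQ| = ½ · 11 · 30 = £165.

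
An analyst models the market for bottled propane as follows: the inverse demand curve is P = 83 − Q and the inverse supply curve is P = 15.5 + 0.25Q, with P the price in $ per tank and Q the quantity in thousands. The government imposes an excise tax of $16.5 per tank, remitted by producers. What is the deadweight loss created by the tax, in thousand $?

Deadweight loss = $108.9 thousand.

Rewrite in direct form: Qd = 83 − P and Qs = 4P − 62.
Before the tax: set 83 − P = 4P − 62 → P* = $29, Q* = 54.
With the tax collected from producers, supply shifts: Qs = 4(P − 16.5) − 62.
Solving gives Q = 40.8 with consumers paying $42.2 and producers receiving $25.7 (the $16.5 wedge).
Quantity falls by |ΔQ| = |54 − 40.8| = 13.2.
DWL = ½ · t · |ΔQ| = ½ · 16.5 · 13.2 = $108.9.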